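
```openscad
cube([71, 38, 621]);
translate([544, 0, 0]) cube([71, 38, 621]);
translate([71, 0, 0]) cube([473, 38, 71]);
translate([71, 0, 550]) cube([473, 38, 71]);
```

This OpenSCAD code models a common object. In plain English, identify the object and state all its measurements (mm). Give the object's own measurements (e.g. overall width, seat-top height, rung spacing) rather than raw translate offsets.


A rectangular picture frame lying in the x–z plane (depth along y). The opening is 473 mm wide (x) by 479 mm tall (z), surrounded by a border 71 mm wide on all four sides. The frame is 38 mm deep and is made of two full-height vertical stiles with two horizontal rails fitted between them.


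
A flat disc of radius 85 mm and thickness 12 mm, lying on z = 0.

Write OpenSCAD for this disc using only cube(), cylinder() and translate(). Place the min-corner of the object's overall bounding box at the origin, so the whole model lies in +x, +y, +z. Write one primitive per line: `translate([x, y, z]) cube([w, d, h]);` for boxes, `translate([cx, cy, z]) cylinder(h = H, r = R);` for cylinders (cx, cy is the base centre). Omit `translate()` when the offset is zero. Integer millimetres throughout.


translate([85, 85, 0]) cylinder(h = 12, r = 85);


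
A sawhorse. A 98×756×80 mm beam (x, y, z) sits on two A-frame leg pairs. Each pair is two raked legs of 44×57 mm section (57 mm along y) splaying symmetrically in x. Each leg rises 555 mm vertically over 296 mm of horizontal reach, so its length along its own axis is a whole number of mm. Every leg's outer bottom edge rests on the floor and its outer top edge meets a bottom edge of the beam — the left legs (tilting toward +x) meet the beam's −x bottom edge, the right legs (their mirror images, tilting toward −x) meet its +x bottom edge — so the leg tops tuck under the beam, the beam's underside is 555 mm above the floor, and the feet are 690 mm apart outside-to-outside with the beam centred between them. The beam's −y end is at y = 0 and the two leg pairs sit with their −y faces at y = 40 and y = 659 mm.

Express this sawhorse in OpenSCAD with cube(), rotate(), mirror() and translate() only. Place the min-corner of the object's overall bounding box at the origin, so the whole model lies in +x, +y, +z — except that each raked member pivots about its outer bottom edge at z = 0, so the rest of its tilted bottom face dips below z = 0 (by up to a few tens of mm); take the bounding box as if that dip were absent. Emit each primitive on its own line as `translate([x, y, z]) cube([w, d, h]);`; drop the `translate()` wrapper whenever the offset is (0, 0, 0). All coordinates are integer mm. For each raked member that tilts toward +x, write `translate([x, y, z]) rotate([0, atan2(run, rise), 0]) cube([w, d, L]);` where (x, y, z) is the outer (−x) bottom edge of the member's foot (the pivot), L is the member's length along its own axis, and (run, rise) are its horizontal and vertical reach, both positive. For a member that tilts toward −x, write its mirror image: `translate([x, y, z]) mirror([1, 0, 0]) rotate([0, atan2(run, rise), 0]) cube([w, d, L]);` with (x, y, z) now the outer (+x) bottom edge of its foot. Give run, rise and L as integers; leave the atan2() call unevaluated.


// leg length = √(296² + 555²) = 629
// right-leg outer foot x = 2·296 + 98 = 690
// beam min-corner = (296, 0, 555)
translate([296, 0, 555]) cube([98, 756, 80]);
translate([0, 40, 0]) rotate([0, atan2(296, 555), 0]) cube([44, 57, 629]);
translate([690, 40, 0]) mirror([1, 0, 0]) rotate([0, atan2(296, 555), 0]) cube([44, 57, 629]);
translate([0, 659, 0]) rotate([0, atan2(296, 555), 0]) cube([44, 57, 629]);
translate([690, 659, 0]) mirror([1, 0, 0]) rotate([0, atan2(296, 555), 0]) cube([44, 57, 629]);


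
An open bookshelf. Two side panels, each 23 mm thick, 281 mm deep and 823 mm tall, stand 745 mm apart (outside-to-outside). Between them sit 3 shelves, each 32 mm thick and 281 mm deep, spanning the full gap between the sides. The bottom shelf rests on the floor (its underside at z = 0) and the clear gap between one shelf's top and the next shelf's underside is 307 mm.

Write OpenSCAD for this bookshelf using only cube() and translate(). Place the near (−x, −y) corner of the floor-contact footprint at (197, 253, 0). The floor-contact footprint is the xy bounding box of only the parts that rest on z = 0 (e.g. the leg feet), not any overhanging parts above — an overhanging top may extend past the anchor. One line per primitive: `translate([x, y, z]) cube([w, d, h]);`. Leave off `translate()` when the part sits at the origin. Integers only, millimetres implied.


translate([197, 253, 0]) cube([23, 281, 823]);
translate([919, 253, 0]) cube([23, 281, 823]);
translate([220, 253, 0]) cube([699, 281, 32]);
translate([220, 253, 339]) cube([699, 281, 32]);
translate([220, 253, 678]) cube([699, 281, 32]);


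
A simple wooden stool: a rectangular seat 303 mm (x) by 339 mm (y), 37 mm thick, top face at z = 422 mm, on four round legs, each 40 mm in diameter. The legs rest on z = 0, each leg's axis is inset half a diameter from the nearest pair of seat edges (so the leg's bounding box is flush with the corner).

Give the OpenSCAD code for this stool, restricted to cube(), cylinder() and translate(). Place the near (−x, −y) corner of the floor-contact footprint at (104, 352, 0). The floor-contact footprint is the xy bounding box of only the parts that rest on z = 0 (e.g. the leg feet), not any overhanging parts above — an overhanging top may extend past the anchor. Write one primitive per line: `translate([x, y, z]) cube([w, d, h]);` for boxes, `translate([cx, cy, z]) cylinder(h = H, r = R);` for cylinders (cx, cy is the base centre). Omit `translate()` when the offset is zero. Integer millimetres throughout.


translate([104, 352, 385]) cube([303, 339, 37]);
translate([124, 372, 0]) cylinder(h = 385, r = 20);
translate([387, 372, 0]) cylinder(h = 385, r = 20);
translate([124, 671, 0]) cylinder(h = 385, r = 20);
translate([387, 671, 0]) cylinder(h = 385, r = 20);


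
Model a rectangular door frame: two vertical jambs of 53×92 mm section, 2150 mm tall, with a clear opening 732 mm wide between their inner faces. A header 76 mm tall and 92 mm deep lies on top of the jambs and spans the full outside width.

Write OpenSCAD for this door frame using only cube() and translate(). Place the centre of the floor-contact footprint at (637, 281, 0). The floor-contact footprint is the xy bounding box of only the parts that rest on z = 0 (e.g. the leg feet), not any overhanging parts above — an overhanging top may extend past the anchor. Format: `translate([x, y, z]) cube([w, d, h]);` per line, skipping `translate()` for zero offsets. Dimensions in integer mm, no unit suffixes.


translate([218, 235, 0]) cube([53, 92, 2150]);
translate([1003, 235, 0]) cube([53, 92, 2150]);
translate([218, 235, 2150]) cube([838, 92, 76]);


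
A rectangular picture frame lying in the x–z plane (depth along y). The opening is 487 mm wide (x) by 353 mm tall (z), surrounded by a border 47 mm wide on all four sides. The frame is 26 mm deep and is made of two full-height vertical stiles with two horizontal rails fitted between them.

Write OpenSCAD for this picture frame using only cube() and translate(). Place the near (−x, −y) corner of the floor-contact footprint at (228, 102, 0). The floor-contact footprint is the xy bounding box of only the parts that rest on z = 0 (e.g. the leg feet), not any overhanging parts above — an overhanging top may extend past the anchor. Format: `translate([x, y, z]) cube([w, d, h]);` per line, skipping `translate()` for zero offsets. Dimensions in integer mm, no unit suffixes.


translate([228, 102, 0]) cube([47, 26, 447]);
translate([762, 102, 0]) cube([47, 26, 447]);
translate([275, 102, 0]) cube([487, 26, 47]);
translate([275, 102, 400]) cube([487, 26, 47]);


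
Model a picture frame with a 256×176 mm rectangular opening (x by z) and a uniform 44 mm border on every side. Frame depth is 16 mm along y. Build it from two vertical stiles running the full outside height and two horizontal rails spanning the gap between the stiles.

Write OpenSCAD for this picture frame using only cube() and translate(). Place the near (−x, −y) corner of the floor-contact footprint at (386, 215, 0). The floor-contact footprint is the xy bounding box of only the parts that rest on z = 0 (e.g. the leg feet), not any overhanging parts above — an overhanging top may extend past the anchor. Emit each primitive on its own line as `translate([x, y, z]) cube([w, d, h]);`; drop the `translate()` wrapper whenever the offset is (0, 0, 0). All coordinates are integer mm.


translate([386, 215, 0]) cube([44, 16, 264]);
translate([686, 215, 0]) cube([44, 16, 264]);
translate([430, 215, 0]) cube([256, 16, 44]);
translate([430, 215, 220]) cube([256, 16, 44]);


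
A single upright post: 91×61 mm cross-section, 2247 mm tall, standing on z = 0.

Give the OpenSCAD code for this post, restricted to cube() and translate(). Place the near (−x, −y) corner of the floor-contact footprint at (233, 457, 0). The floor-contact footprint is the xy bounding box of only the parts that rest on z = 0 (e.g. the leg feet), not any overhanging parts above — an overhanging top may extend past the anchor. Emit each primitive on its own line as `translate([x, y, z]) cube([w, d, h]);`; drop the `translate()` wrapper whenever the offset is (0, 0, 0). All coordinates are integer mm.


translate([233, 457, 0]) cube([91, 61, 2247]);


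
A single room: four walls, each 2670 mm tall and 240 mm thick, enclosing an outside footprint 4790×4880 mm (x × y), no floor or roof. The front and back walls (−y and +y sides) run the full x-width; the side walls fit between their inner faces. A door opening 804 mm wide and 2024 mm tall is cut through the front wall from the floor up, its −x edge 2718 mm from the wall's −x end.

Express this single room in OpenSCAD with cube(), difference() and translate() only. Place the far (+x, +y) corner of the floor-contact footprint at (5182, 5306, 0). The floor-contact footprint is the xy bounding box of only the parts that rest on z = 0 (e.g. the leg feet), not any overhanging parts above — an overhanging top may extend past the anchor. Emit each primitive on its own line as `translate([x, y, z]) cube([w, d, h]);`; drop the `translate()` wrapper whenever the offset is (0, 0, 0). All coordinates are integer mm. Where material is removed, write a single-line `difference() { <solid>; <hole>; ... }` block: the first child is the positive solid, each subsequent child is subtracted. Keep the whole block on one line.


difference() { translate([392, 426, 0]) cube([4790, 240, 2670]); translate([3110, 426, 0]) cube([804, 240, 2024]); }
translate([392, 5066, 0]) cube([4790, 240, 2670]);
translate([392, 666, 0]) cube([240, 4400, 2670]);
translate([4942, 666, 0]) cube([240, 4400, 2670]);


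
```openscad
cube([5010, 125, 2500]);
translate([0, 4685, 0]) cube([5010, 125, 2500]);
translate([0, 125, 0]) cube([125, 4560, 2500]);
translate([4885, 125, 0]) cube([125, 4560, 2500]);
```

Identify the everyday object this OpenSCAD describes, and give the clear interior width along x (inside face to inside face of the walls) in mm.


A house (or room) frame. The interior width is 4760 mm.

Four 2500 mm walls enclosing a rectangle with no floor or roof — a room or house frame. Outside width is 5010 mm and wall thickness is 125 mm, so the interior width is 5010 − 2 × 125 = 4760 mm.


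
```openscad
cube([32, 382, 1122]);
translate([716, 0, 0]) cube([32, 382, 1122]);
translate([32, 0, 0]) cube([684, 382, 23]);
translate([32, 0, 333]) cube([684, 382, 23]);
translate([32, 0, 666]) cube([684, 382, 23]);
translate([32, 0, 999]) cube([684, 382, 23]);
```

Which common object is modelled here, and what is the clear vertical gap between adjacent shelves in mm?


A bookshelf. The clear shelf gap is 310 mm.

Two tall side panels with 4 horizontal boards between them — a bookshelf. The first two shelf undersides are at z = 0 and z = 333; with shelf thickness 23, the clear gap is 333 − 0 − 23 = 310 mm.


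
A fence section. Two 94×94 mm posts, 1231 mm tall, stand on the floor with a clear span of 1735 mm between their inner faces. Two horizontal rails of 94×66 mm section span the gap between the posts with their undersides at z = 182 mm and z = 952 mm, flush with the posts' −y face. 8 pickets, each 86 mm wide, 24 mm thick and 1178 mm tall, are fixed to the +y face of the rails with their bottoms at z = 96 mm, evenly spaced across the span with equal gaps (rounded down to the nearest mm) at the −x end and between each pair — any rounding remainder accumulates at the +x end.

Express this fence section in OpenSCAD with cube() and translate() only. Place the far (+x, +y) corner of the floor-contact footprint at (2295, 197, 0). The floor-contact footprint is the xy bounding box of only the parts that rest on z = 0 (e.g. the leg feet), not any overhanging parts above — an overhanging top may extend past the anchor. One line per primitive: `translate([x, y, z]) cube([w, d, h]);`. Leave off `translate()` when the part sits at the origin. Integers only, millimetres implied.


translate([372, 103, 0]) cube([94, 94, 1231]);
translate([2201, 103, 0]) cube([94, 94, 1231]);
translate([466, 103, 182]) cube([1735, 94, 66]);
translate([466, 103, 952]) cube([1735, 94, 66]);
translate([582, 197, 96]) cube([86, 24, 1178]);
translate([784, 197, 96]) cube([86, 24, 1178]);
translate([986, 197, 96]) cube([86, 24, 1178]);
translate([1188, 197, 96]) cube([86, 24, 1178]);
translate([1390, 197, 96]) cube([86, 24, 1178]);
translate([1592, 197, 96]) cube([86, 24, 1178]);
translate([1794, 197, 96]) cube([86, 24, 1178]);
translate([1996, 197, 96]) cube([86, 24, 1178]);


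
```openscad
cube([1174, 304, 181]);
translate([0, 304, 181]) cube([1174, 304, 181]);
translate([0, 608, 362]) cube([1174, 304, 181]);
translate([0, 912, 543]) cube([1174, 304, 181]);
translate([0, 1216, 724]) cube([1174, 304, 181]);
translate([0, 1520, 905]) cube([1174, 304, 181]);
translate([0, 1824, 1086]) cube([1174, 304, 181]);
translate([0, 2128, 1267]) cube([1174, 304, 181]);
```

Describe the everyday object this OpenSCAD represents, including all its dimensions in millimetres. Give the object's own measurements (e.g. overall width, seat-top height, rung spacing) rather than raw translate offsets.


A straight staircase of 8 solid steps. Each step is 1174 mm wide (x), 304 mm deep (y, the going) and 181 mm tall (the rise). The first step rests on the floor; each subsequent step sits one going further in +y and one rise higher in +z, directly behind and above the previous step with no overlap.


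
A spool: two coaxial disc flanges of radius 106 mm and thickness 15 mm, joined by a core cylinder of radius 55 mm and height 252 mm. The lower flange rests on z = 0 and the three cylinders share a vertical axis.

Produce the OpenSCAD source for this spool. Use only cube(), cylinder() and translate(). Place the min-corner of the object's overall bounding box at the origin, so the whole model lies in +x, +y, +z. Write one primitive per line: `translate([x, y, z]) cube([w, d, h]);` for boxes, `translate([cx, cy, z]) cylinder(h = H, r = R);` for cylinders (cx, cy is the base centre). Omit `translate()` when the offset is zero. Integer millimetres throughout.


translate([106, 106, 0]) cylinder(h = 15, r = 106);
translate([106, 106, 15]) cylinder(h = 252, r = 55);
translate([106, 106, 267]) cylinder(h = 15, r = 106);


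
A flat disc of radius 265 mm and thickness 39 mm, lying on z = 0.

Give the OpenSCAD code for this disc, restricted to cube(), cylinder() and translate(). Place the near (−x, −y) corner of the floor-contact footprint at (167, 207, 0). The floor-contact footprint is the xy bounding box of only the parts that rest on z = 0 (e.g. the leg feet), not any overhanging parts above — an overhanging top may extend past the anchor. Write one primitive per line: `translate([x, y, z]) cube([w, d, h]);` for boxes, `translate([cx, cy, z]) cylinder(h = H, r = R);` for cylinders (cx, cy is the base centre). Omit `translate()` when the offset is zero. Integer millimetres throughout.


translate([432, 472, 0]) cylinder(h = 39, r = 265);


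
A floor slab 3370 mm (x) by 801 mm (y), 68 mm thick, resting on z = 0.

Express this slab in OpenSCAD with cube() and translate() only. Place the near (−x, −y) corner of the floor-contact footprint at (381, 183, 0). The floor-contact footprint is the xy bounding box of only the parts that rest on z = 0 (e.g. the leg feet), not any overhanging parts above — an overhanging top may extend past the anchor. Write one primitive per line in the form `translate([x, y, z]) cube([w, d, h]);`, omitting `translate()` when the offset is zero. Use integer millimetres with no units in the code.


translate([381, 183, 0]) cube([3370, 801, 68]);


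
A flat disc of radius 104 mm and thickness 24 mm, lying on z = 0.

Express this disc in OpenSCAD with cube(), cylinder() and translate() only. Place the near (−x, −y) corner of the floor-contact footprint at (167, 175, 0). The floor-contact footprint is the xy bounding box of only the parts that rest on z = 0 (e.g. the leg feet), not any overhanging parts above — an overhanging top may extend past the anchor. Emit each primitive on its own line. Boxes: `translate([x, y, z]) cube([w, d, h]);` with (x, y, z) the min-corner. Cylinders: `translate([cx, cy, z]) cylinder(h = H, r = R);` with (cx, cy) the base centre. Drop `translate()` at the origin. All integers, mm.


translate([271, 279, 0]) cylinder(h = 24, r = 104);


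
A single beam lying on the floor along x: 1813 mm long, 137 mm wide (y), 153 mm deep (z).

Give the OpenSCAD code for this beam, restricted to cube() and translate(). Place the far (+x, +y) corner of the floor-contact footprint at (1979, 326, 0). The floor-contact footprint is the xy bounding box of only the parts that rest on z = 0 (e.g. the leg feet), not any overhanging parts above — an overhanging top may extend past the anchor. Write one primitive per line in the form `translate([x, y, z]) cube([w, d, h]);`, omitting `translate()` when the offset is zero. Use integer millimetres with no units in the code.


translate([166, 189, 0]) cube([1813, 137, 153]);


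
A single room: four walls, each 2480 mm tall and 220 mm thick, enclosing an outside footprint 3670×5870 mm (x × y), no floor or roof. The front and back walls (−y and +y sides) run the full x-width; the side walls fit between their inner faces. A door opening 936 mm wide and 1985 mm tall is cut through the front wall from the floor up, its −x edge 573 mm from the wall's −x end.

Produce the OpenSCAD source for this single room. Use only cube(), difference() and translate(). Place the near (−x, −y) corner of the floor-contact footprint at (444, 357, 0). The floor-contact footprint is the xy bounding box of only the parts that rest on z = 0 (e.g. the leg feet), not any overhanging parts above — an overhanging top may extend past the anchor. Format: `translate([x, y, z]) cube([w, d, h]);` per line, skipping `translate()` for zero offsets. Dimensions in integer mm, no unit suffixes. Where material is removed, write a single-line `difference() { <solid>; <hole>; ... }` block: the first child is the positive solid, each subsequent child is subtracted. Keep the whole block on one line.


difference() { translate([444, 357, 0]) cube([3670, 220, 2480]); translate([1017, 357, 0]) cube([936, 220, 1985]); }
translate([444, 6007, 0]) cube([3670, 220, 2480]);
translate([444, 577, 0]) cube([220, 5430, 2480]);
translate([3894, 577, 0]) cube([220, 5430, 2480]);


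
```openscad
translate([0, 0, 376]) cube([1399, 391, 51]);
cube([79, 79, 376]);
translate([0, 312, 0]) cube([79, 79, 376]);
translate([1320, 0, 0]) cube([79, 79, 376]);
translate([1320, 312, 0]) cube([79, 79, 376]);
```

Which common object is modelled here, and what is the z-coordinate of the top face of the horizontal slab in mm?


A bench. The seat-top height is 427 mm.

A long slab on four corner posts — a bench. The slab sits at z = 376 with thickness 51, so the top is 376 + 51 = 427 mm.


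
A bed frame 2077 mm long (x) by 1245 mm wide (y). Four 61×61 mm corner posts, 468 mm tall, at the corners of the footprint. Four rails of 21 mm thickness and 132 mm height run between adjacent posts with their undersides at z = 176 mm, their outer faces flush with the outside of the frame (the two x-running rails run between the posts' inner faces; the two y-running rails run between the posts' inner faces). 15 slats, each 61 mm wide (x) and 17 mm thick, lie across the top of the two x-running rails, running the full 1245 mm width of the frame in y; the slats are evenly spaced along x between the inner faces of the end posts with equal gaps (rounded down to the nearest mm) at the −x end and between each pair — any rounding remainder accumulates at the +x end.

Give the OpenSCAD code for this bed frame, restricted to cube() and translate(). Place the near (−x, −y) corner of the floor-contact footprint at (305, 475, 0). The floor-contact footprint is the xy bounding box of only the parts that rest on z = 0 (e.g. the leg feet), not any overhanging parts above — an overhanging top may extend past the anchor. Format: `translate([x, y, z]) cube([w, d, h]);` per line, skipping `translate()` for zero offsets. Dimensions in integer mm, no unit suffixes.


translate([305, 475, 0]) cube([61, 61, 468]);
translate([305, 1659, 0]) cube([61, 61, 468]);
translate([2321, 475, 0]) cube([61, 61, 468]);
translate([2321, 1659, 0]) cube([61, 61, 468]);
translate([366, 475, 176]) cube([1955, 21, 132]);
translate([366, 1699, 176]) cube([1955, 21, 132]);
translate([305, 536, 176]) cube([21, 1123, 132]);
translate([2361, 536, 176]) cube([21, 1123, 132]);
translate([431, 475, 308]) cube([61, 1245, 17]);
translate([557, 475, 308]) cube([61, 1245, 17]);
translate([683, 475, 308]) cube([61, 1245, 17]);
translate([809, 475, 308]) cube([61, 1245, 17]);
translate([935, 475, 308]) cube([61, 1245, 17]);
translate([1061, 475, 308]) cube([61, 1245, 17]);
translate([1187, 475, 308]) cube([61, 1245, 17]);
translate([1313, 475, 308]) cube([61, 1245, 17]);
translate([1439, 475, 308]) cube([61, 1245, 17]);
translate([1565, 475, 308]) cube([61, 1245, 17]);
translate([1691, 475, 308]) cube([61, 1245, 17]);
translate([1817, 475, 308]) cube([61, 1245, 17]);
translate([1943, 475, 308]) cube([61, 1245, 17]);
translate([2069, 475, 308]) cube([61, 1245, 17]);
translate([2195, 475, 308]) cube([61, 1245, 17]);


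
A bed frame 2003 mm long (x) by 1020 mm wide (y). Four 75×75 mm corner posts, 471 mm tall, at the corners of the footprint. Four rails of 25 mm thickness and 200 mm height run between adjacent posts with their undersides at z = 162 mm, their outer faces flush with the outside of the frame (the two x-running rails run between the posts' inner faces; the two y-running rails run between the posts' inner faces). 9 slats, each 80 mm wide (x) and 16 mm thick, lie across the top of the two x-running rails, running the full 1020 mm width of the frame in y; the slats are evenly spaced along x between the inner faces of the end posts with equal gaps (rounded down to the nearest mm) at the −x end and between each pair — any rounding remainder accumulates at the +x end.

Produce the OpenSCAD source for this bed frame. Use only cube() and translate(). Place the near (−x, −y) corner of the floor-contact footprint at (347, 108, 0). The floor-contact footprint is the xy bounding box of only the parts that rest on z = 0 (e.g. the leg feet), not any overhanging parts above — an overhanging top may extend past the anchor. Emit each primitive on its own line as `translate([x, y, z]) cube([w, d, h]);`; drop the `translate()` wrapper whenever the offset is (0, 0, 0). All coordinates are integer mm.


translate([347, 108, 0]) cube([75, 75, 471]);
translate([347, 1053, 0]) cube([75, 75, 471]);
translate([2275, 108, 0]) cube([75, 75, 471]);
translate([2275, 1053, 0]) cube([75, 75, 471]);
translate([422, 108, 162]) cube([1853, 25, 200]);
translate([422, 1103, 162]) cube([1853, 25, 200]);
translate([347, 183, 162]) cube([25, 870, 200]);
translate([2325, 183, 162]) cube([25, 870, 200]);
translate([535, 108, 362]) cube([80, 1020, 16]);
translate([728, 108, 362]) cube([80, 1020, 16]);
translate([921, 108, 362]) cube([80, 1020, 16]);
translate([1114, 108, 362]) cube([80, 1020, 16]);
translate([1307, 108, 362]) cube([80, 1020, 16]);
translate([1500, 108, 362]) cube([80, 1020, 16]);
translate([1693, 108, 362]) cube([80, 1020, 16]);
translate([1886, 108, 362]) cube([80, 1020, 16]);
translate([2079, 108, 362]) cube([80, 1020, 16]);


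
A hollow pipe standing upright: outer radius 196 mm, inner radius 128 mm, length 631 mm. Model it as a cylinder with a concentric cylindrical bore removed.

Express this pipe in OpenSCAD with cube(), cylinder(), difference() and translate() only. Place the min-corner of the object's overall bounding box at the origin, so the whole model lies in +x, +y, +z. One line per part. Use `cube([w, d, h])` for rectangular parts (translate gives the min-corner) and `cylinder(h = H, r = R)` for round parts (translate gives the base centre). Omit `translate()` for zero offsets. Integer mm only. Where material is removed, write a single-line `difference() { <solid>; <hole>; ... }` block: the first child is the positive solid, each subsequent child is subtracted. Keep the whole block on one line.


difference() { translate([196, 196, 0]) cylinder(h = 631, r = 196); translate([196, 196, 0]) cylinder(h = 631, r = 128); }


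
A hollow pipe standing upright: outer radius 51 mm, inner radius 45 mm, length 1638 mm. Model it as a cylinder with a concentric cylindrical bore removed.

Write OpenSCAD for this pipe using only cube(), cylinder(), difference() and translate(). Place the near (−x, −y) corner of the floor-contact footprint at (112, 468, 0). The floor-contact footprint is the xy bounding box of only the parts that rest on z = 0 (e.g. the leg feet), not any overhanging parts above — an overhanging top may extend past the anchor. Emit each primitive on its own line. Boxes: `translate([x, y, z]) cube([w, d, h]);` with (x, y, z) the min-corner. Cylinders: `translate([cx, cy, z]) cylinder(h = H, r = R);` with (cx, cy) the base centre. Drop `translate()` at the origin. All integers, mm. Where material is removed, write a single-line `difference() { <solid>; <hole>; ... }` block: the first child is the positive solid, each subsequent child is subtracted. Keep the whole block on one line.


difference() { translate([163, 519, 0]) cylinder(h = 1638, r = 51); translate([163, 519, 0]) cylinder(h = 1638, r = 45); }


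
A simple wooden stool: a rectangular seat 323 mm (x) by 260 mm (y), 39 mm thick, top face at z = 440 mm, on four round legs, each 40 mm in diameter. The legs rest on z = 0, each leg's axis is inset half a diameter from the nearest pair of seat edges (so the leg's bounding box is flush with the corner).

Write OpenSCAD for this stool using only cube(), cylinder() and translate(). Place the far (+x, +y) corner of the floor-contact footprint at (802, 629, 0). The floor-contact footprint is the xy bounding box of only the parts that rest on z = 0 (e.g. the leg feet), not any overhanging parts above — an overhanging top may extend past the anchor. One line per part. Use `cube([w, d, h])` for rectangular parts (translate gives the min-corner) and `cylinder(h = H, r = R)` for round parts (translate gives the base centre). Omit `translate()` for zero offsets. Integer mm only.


translate([479, 369, 401]) cube([323, 260, 39]);
translate([499, 389, 0]) cylinder(h = 401, r = 20);
translate([782, 389, 0]) cylinder(h = 401, r = 20);
translate([499, 609, 0]) cylinder(h = 401, r = 20);
translate([782, 609, 0]) cylinder(h = 401, r = 20);


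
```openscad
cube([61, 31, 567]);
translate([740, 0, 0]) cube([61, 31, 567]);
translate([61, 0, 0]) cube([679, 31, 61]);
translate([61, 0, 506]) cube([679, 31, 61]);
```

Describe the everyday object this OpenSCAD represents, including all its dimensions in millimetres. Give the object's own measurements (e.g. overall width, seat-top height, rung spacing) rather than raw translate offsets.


A rectangular picture frame lying in the x–z plane (depth along y). The opening is 679 mm wide (x) by 445 mm tall (z), surrounded by a border 61 mm wide on all four sides. The frame is 31 mm deep and is made of two full-height vertical stiles with two horizontal rails fitted between them.


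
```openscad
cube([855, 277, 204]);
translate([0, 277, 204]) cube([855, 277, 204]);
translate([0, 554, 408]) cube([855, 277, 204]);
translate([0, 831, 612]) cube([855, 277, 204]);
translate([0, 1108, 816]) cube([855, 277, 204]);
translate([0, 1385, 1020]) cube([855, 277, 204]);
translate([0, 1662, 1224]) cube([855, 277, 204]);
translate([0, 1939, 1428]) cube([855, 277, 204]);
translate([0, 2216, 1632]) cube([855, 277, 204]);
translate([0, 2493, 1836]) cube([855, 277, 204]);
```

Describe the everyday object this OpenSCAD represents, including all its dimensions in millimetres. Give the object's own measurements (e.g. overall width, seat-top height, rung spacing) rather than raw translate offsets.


A straight staircase of 10 solid steps. Each step is 855 mm wide (x), 277 mm deep (y, the going) and 204 mm tall (the rise). The first step rests on the floor; each subsequent step sits one going further in +y and one rise higher in +z, directly behind and above the previous step with no overlap.


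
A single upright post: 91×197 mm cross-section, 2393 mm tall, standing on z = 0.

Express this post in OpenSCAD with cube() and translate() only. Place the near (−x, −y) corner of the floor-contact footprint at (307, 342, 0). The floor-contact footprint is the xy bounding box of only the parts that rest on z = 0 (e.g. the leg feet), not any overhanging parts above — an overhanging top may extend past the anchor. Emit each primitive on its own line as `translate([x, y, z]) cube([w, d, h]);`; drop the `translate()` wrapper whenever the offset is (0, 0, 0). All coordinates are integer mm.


translate([307, 342, 0]) cube([91, 197, 2393]);


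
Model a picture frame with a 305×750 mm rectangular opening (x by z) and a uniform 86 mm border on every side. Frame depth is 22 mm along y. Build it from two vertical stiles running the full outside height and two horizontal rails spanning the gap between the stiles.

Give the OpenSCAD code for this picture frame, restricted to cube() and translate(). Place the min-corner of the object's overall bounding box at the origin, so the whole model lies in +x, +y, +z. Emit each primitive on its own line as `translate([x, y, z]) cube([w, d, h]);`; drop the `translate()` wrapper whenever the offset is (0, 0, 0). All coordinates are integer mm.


cube([86, 22, 922]);
translate([391, 0, 0]) cube([86, 22, 922]);
translate([86, 0, 0]) cube([305, 22, 86]);
translate([86, 0, 836]) cube([305, 22, 86]);


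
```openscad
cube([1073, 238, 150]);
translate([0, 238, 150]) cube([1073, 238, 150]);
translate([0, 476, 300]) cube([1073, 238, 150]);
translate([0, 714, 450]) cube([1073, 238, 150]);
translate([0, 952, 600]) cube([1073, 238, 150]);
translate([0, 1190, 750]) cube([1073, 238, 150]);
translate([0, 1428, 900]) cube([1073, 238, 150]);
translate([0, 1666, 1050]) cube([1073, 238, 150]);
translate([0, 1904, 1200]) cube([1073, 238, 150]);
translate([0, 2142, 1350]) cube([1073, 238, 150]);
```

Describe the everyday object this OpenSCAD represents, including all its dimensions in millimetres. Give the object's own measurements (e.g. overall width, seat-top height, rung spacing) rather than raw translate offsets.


A straight staircase of 10 solid steps. Each step is 1073 mm wide (x), 238 mm deep (y, the going) and 150 mm tall (the rise). The first step rests on the floor; each subsequent step sits one going further in +y and one rise higher in +z, directly behind and above the previous step with no overlap.


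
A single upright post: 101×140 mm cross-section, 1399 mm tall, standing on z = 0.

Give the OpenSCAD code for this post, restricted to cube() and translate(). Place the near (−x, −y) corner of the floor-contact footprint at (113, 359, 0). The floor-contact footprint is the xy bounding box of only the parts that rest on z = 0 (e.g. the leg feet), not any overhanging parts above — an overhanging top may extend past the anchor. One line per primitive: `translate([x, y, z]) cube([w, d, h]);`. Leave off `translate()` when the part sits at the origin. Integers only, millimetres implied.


translate([113, 359, 0]) cube([101, 140, 1399]);


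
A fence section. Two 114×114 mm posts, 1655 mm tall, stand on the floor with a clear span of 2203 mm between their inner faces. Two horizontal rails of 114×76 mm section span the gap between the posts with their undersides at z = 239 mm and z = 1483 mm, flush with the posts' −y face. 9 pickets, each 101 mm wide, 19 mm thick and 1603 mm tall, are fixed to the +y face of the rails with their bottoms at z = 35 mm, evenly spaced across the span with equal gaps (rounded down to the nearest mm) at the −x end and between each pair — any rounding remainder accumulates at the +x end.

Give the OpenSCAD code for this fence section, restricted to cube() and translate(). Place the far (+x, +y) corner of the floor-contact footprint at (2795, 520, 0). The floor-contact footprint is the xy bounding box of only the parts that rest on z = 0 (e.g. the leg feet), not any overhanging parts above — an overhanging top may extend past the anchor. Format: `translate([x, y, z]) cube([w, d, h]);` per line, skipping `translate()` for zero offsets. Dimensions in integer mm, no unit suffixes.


translate([364, 406, 0]) cube([114, 114, 1655]);
translate([2681, 406, 0]) cube([114, 114, 1655]);
translate([478, 406, 239]) cube([2203, 114, 76]);
translate([478, 406, 1483]) cube([2203, 114, 76]);
translate([607, 520, 35]) cube([101, 19, 1603]);
translate([837, 520, 35]) cube([101, 19, 1603]);
translate([1067, 520, 35]) cube([101, 19, 1603]);
translate([1297, 520, 35]) cube([101, 19, 1603]);
translate([1527, 520, 35]) cube([101, 19, 1603]);
translate([1757, 520, 35]) cube([101, 19, 1603]);
translate([1987, 520, 35]) cube([101, 19, 1603]);
translate([2217, 520, 35]) cube([101, 19, 1603]);
translate([2447, 520, 35]) cube([101, 19, 1603]);


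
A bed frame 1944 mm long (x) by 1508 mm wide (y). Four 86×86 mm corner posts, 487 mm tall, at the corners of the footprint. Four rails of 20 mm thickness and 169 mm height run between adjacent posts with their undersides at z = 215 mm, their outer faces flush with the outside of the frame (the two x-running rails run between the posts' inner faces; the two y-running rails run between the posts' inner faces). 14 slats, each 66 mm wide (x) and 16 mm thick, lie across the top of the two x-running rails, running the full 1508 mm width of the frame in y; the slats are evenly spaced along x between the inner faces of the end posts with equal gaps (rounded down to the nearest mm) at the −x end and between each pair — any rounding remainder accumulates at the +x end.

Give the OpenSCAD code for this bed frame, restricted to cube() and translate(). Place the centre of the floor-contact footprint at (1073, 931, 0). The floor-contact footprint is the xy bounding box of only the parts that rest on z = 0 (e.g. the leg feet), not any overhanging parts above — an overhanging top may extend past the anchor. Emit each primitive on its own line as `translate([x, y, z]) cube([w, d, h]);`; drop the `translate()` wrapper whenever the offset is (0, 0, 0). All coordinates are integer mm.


// slat z = rail_z + rail_h = 215 + 169 = 384
// slat gap = ⌊(1772 − 14·66) / 15⌋ = 56
translate([101, 177, 0]) cube([86, 86, 487]);
translate([101, 1599, 0]) cube([86, 86, 487]);
translate([1959, 177, 0]) cube([86, 86, 487]);
translate([1959, 1599, 0]) cube([86, 86, 487]);
translate([187, 177, 215]) cube([1772, 20, 169]);
translate([187, 1665, 215]) cube([1772, 20, 169]);
translate([101, 263, 215]) cube([20, 1336, 169]);
translate([2025, 263, 215]) cube([20, 1336, 169]);
translate([243, 177, 384]) cube([66, 1508, 16]);
translate([365, 177, 384]) cube([66, 1508, 16]);
translate([487, 177, 384]) cube([66, 1508, 16]);
translate([609, 177, 384]) cube([66, 1508, 16]);
translate([731, 177, 384]) cube([66, 1508, 16]);
translate([853, 177, 384]) cube([66, 1508, 16]);
translate([975, 177, 384]) cube([66, 1508, 16]);
translate([1097, 177, 384]) cube([66, 1508, 16]);
translate([1219, 177, 384]) cube([66, 1508, 16]);
translate([1341, 177, 384]) cube([66, 1508, 16]);
translate([1463, 177, 384]) cube([66, 1508, 16]);
translate([1585, 177, 384]) cube([66, 1508, 16]);
translate([1707, 177, 384]) cube([66, 1508, 16]);
translate([1829, 177, 384]) cube([66, 1508, 16]);


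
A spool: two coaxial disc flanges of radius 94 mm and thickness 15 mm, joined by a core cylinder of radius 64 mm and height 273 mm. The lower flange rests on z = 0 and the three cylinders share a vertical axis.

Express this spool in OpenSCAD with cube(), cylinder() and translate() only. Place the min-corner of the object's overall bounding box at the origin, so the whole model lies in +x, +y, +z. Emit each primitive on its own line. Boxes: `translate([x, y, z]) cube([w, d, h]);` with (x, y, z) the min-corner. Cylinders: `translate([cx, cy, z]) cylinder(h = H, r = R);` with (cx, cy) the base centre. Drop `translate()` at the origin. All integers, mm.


translate([94, 94, 0]) cylinder(h = 15, r = 94);
translate([94, 94, 15]) cylinder(h = 273, r = 64);
translate([94, 94, 288]) cylinder(h = 15, r = 94);


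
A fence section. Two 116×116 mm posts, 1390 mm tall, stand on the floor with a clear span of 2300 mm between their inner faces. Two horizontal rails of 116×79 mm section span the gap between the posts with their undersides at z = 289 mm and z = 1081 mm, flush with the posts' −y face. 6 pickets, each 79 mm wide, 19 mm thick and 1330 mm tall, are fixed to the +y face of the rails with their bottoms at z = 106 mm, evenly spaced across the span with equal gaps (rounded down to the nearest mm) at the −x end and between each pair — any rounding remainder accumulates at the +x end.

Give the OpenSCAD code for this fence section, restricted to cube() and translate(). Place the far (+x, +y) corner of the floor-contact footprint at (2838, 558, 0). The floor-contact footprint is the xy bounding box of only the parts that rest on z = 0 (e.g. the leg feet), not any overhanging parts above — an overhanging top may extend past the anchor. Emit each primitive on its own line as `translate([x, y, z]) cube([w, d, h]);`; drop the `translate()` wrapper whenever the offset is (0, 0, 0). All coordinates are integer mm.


translate([306, 442, 0]) cube([116, 116, 1390]);
translate([2722, 442, 0]) cube([116, 116, 1390]);
translate([422, 442, 289]) cube([2300, 116, 79]);
translate([422, 442, 1081]) cube([2300, 116, 79]);
translate([682, 558, 106]) cube([79, 19, 1330]);
translate([1021, 558, 106]) cube([79, 19, 1330]);
translate([1360, 558, 106]) cube([79, 19, 1330]);
translate([1699, 558, 106]) cube([79, 19, 1330]);
translate([2038, 558, 106]) cube([79, 19, 1330]);
translate([2377, 558, 106]) cube([79, 19, 1330]);


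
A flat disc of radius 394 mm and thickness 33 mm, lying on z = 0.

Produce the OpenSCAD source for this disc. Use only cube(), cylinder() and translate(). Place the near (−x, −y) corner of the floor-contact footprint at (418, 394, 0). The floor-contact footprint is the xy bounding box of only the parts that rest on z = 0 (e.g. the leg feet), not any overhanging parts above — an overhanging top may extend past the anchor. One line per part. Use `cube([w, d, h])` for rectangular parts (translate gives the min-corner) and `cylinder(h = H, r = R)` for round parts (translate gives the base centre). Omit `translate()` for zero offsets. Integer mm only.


translate([812, 788, 0]) cylinder(h = 33, r = 394);


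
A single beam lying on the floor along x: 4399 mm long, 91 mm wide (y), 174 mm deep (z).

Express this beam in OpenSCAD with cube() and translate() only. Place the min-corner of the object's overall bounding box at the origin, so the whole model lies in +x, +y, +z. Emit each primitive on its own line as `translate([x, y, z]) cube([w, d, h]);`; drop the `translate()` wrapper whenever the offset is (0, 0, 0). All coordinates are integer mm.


cube([4399, 91, 174]);
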